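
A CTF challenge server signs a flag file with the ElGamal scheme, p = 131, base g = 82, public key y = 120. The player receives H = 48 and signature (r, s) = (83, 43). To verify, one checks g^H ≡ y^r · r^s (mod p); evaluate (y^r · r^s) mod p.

102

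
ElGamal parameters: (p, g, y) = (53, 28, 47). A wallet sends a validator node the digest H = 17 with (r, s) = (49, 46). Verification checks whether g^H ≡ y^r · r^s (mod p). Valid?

Left side g^H mod p:
28^2 = 784 ≡ 42
28^4 ≡ 42^2 = 1764 ≡ 15
28^8 ≡ 15^2 = 225 ≡ 13
28^16 ≡ 13^2 = 169 ≡ 10
17 = 16 + 1, so 28^17 ≡ 10·28 ≡ 15 (mod 53)
Right side y^r · r^s mod p:
47^2 = 2209 ≡ 36
47^4 ≡ 36^2 = 1296 ≡ 24
47^8 ≡ 24^2 = 576 ≡ 46
47^16 ≡ 46^2 = 2116 ≡ 49
47^32 ≡ 49^2 = 2401 ≡ 16
49 = 32 + 16 + 1, so 47^49 ≡ 16·49·47 ≡ 13 (mod 53)
49^2 = 2401 ≡ 16
49^4 ≡ 16^2 = 256 ≡ 44
49^8 ≡ 44^2 = 1936 ≡ 28
49^16 ≡ 28^2 = 784 ≡ 42
49^32 ≡ 42^2 = 1764 ≡ 15
46 = 32 + 8 + 4 + 2, so 49^46 ≡ 15·28·44·16 ≡ 46 (mod 53)
13·46 = 598 ≡ 15 (mod 53)
15 ≡ 15 (mod 53), so the signature is genuine.

yes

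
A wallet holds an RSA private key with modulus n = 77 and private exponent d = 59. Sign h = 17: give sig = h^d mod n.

h^2 ≡ 17^2 = 289 ≡ 58
h^4 ≡ 58^2 = 3364 ≡ 53
h^8 ≡ 53^2 = 2809 ≡ 37
h^16 ≡ 37^2 = 1369 ≡ 60
h^32 ≡ 60^2 = 3600 ≡ 58
59 = 32 + 16 + 8 + 2 + 1, so h^59 ≡ 58·60·37·58·17 ≡ 68 (mod 77)

68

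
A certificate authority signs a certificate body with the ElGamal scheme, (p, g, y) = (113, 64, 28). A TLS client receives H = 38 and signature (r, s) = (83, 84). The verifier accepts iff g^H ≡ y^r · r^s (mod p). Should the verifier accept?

reject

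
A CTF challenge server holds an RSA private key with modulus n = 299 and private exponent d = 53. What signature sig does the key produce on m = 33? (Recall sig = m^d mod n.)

89

m^2 ≡ 33^2 = 1089 ≡ 192
m^4 ≡ 192^2 = 36864 ≡ 87
m^8 ≡ 87^2 = 7569 ≡ 94
m^16 ≡ 94^2 = 8836 ≡ 165
m^32 ≡ 165^2 = 27225 ≡ 16
53 = 32 + 16 + 4 + 1, so m^53 ≡ 16·165·87·33 ≡ 89 (mod 299)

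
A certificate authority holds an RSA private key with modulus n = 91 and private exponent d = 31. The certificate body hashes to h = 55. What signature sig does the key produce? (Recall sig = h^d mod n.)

h^2 ≡ 55^2 = 3025 ≡ 22
h^4 ≡ 22^2 = 484 ≡ 29
h^8 ≡ 29^2 = 841 ≡ 22
h^16 ≡ 22^2 = 484 ≡ 29
31 = 16 + 8 + 4 + 2 + 1, so h^31 ≡ 29·22·29·22·55 ≡ 55 (mod 91)

55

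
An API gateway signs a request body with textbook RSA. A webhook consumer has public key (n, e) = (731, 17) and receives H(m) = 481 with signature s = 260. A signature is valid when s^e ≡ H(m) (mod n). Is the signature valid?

s^2 ≡ 260^2 = 67600 ≡ 348
s^4 ≡ 348^2 = 121104 ≡ 489
s^8 ≡ 489^2 = 239121 ≡ 84
s^16 ≡ 84^2 = 7056 ≡ 477
17 = 16 + 1, so s^17 ≡ 477·260 ≡ 481 (mod 731)
481 = H(m), so the signature checks out.

valid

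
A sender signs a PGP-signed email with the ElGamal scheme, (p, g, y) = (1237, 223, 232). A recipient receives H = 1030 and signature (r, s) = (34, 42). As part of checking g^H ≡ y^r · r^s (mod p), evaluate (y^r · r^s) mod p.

Squares mod 1237: 232^1≡232, 232^2≡633, 232^4≡1138, 232^8≡1142, 232^16≡366, 232^32≡360
34 = 32 + 2, so 232^34 ≡ 360·633 ≡ 272 (mod 1237)
Squares mod 1237: 34^1≡34, 34^2≡1156, 34^4≡376, 34^8≡358, 34^16≡753, 34^32≡463
42 = 32 + 8 + 2, so 34^42 ≡ 463·358·1156 ≡ 324 (mod 1237)
y^r · r^s ≡ 272·324 = 88128 ≡ 301 (mod 1237)

301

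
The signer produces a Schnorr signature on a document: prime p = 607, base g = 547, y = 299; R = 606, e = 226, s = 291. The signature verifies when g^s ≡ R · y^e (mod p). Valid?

g^s mod p:
547^2 = 299209 ≡ 565
547^4 ≡ 565^2 = 319225 ≡ 550
547^8 ≡ 550^2 = 302500 ≡ 214
547^16 ≡ 214^2 = 45796 ≡ 271
547^32 ≡ 271^2 = 73441 ≡ 601
547^64 ≡ 601^2 = 361201 ≡ 36
547^128 ≡ 36^2 = 1296 ≡ 82
547^256 ≡ 82^2 = 6724 ≡ 47
291 = 256 + 32 + 2 + 1, so 547^291 ≡ 47·601·565·547 ≡ 157 (mod 607)
R · y^e mod p:
299^2 = 89401 ≡ 172
299^4 ≡ 172^2 = 29584 ≡ 448
299^8 ≡ 448^2 = 200704 ≡ 394
299^16 ≡ 394^2 = 155236 ≡ 451
299^32 ≡ 451^2 = 203401 ≡ 56
299^64 ≡ 56^2 = 3136 ≡ 101
299^128 ≡ 101^2 = 10201 ≡ 489
226 = 128 + 64 + 32 + 2, so 299^226 ≡ 489·101·56·172 ≡ 450 (mod 607)
606·450 = 272700 ≡ 157 (mod 607)
157 ≡ 157 (mod 607); signature holds.

yes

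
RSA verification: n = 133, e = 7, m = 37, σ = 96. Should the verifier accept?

reject

σ^2 ≡ 96^2 = 9216 ≡ 39
σ^4 ≡ 39^2 = 1521 ≡ 58
7 = 4 + 2 + 1, so σ^7 ≡ 58·39·96 ≡ 96 (mod 133)
The recovered value 96 does not match the digest 37.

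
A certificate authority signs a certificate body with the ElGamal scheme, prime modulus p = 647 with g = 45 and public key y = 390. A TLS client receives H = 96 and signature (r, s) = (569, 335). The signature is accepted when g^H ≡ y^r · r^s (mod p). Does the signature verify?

verifies

Left side g^H mod p:
Squares mod 647: 45^1≡45, 45^2≡84, 45^4≡586, 45^8≡486, 45^16≡41, 45^32≡387, 45^64≡312
96 = 64 + 32, so 45^96 ≡ 312·387 ≡ 402 (mod 647)
Right side y^r · r^s mod p:
Squares mod 647: 390^1≡390, 390^2≡55, 390^4≡437, 390^8≡104, 390^16≡464, 390^32≡492, 390^64≡86, 390^128≡279, 390^256≡201, 390^512≡287
569 = 512 + 32 + 16 + 8 + 1, so 390^569 ≡ 287·492·464·104·390 ≡ 360 (mod 647)
Squares mod 647: 569^1≡569, 569^2≡261, 569^4≡186, 569^8≡305, 569^16≡504, 569^32≡392, 569^64≡325, 569^128≡164, 569^256≡369
335 = 256 + 64 + 8 + 4 + 2 + 1, so 569^335 ≡ 369·325·305·186·261·569 ≡ 206 (mod 647)
360·206 = 74160 ≡ 402 (mod 647)
402 ≡ 402 (mod 647), so the signature is genuine.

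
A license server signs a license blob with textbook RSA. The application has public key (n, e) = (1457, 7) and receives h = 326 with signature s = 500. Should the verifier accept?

s^2 ≡ 500^2 = 250000 ≡ 853
s^4 ≡ 853^2 = 727609 ≡ 566
7 = 4 + 2 + 1, so s^7 ≡ 566·853·500 ≡ 326 (mod 1457)
s^7 mod 1457 = 326 matches h.

accept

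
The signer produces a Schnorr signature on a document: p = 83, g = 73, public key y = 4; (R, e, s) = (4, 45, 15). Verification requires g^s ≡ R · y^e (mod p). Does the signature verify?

does not verify

g^s mod p:
73^2 = 5329 ≡ 17
73^4 ≡ 17^2 = 289 ≡ 40
73^8 ≡ 40^2 = 1600 ≡ 23
15 = 8 + 4 + 2 + 1, so 73^15 ≡ 23·40·17·73 ≡ 55 (mod 83)
R · y^e mod p:
4^2 = 16
4^4 ≡ 16^2 = 256 ≡ 7
4^8 ≡ 7^2 = 49
4^16 ≡ 49^2 = 2401 ≡ 77
4^32 ≡ 77^2 = 5929 ≡ 36
45 = 32 + 8 + 4 + 1, so 4^45 ≡ 36·49·7·4 ≡ 7 (mod 83)
4·7 = 28 ≡ 28 (mod 83)
55 ≠ 28; the check fails.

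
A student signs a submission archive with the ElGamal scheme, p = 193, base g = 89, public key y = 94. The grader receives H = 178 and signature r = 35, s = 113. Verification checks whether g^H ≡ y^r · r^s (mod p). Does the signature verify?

verifies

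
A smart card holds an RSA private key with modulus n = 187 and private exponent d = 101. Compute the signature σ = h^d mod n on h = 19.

151

Squares mod 187: h^1≡19, h^2≡174, h^4≡169, h^8≡137, h^16≡69, h^32≡86, h^64≡103
101 = 64 + 32 + 4 + 1, so h^101 ≡ 103·86·169·19 ≡ 151 (mod 187)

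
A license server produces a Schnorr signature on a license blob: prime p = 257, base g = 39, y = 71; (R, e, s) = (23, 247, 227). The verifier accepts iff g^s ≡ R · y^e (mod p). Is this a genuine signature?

forged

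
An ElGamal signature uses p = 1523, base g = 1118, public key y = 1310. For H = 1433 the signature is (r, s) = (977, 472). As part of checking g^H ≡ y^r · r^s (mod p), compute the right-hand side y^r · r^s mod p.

Squares mod 1523: 1310^1≡1310, 1310^2≡1202, 1310^4≡1000, 1310^8≡912, 1310^16≡186, 1310^32≡1090, 1310^64≡160, 1310^128≡1232, 1310^256≡916, 1310^512≡1406
977 = 512 + 256 + 128 + 64 + 16 + 1, so 1310^977 ≡ 1406·916·1232·160·186·1310 ≡ 383 (mod 1523)
Squares mod 1523: 977^1≡977, 977^2≡1131, 977^4≡1364, 977^8≡913, 977^16≡488, 977^32≡556, 977^64≡1490, 977^128≡1089, 977^256≡1027
472 = 256 + 128 + 64 + 16 + 8, so 977^472 ≡ 1027·1089·1490·488·913 ≡ 1200 (mod 1523)
y^r · r^s ≡ 383·1200 = 459600 ≡ 1177 (mod 1523)

1177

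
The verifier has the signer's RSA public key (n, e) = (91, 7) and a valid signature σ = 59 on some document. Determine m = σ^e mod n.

45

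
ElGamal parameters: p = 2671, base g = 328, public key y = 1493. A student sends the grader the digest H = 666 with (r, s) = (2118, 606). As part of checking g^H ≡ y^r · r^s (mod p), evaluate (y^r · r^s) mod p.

1798

1493^2 = 2229049 ≡ 1435
1493^4 ≡ 1435^2 = 2059225 ≡ 2555
1493^8 ≡ 2555^2 = 6528025 ≡ 101
1493^16 ≡ 101^2 = 10201 ≡ 2188
1493^32 ≡ 2188^2 = 4787344 ≡ 912
1493^64 ≡ 912^2 = 831744 ≡ 1063
1493^128 ≡ 1063^2 = 1129969 ≡ 136
1493^256 ≡ 136^2 = 18496 ≡ 2470
1493^512 ≡ 2470^2 = 6100900 ≡ 336
1493^1024 ≡ 336^2 = 112896 ≡ 714
1493^2048 ≡ 714^2 = 509796 ≡ 2306
2118 = 2048 + 64 + 4 + 2, so 1493^2118 ≡ 2306·1063·2555·1435 ≡ 2296 (mod 2671)
2118^2 = 4485924 ≡ 1315
2118^4 ≡ 1315^2 = 1729225 ≡ 1088
2118^8 ≡ 1088^2 = 1183744 ≡ 491
2118^16 ≡ 491^2 = 241081 ≡ 691
2118^32 ≡ 691^2 = 477481 ≡ 2043
2118^64 ≡ 2043^2 = 4173849 ≡ 1747
2118^128 ≡ 1747^2 = 3052009 ≡ 1727
2118^256 ≡ 1727^2 = 2982529 ≡ 1693
2118^512 ≡ 1693^2 = 2866249 ≡ 266
606 = 512 + 64 + 16 + 8 + 4 + 2, so 2118^606 ≡ 266·1747·691·491·1088·1315 ≡ 622 (mod 2671)
y^r · r^s ≡ 2296·622 = 1428112 ≡ 1798 (mod 2671)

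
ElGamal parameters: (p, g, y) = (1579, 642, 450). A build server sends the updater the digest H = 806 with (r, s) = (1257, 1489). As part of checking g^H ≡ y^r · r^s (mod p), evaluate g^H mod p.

1404

Squares mod 1579: 642^1≡642, 642^2≡45, 642^4≡446, 642^8≡1541, 642^16≡1444, 642^32≡856, 642^64≡80, 642^128≡84, 642^256≡740, 642^512≡1266
806 = 512 + 256 + 32 + 4 + 2, so 642^806 ≡ 1266·740·856·446·45 ≡ 1404 (mod 1579)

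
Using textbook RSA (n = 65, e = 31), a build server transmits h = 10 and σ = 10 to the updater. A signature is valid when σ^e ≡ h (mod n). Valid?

yes

σ^2 ≡ 10^2 = 100 ≡ 35
σ^4 ≡ 35^2 = 1225 ≡ 55
σ^8 ≡ 55^2 = 3025 ≡ 35
σ^16 ≡ 35^2 = 1225 ≡ 55
31 = 16 + 8 + 4 + 2 + 1, so σ^31 ≡ 55·35·55·35·10 ≡ 10 (mod 65)
10 = h, so the signature checks out.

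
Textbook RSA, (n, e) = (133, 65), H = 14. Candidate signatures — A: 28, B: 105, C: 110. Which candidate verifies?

B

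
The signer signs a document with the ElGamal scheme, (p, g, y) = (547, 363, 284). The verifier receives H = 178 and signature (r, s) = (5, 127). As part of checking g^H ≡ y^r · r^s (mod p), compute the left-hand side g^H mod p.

273

Squares mod 547: 363^1≡363, 363^2≡489, 363^4≡82, 363^8≡160, 363^16≡438, 363^32≡394, 363^64≡435, 363^128≡510
178 = 128 + 32 + 16 + 2, so 363^178 ≡ 510·394·438·489 ≡ 273 (mod 547)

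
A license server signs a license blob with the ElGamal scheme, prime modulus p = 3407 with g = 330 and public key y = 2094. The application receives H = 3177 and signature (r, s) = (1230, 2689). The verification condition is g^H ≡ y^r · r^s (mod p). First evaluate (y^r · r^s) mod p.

3346

2094^2 = 4384836 ≡ 27
2094^4 ≡ 27^2 = 729
2094^8 ≡ 729^2 = 531441 ≡ 3356
2094^16 ≡ 3356^2 = 11262736 ≡ 2601
2094^32 ≡ 2601^2 = 6765201 ≡ 2306
2094^64 ≡ 2306^2 = 5317636 ≡ 2716
2094^128 ≡ 2716^2 = 7376656 ≡ 501
2094^256 ≡ 501^2 = 251001 ≡ 2290
2094^512 ≡ 2290^2 = 5244100 ≡ 727
2094^1024 ≡ 727^2 = 528529 ≡ 444
1230 = 1024 + 128 + 64 + 8 + 4 + 2, so 2094^1230 ≡ 444·501·2716·3356·729·27 ≡ 493 (mod 3407)
1230^2 = 1512900 ≡ 192
1230^4 ≡ 192^2 = 36864 ≡ 2794
1230^8 ≡ 2794^2 = 7806436 ≡ 999
1230^16 ≡ 999^2 = 998001 ≡ 3157
1230^32 ≡ 3157^2 = 9966649 ≡ 1174
1230^64 ≡ 1174^2 = 1378276 ≡ 1848
1230^128 ≡ 1848^2 = 3415104 ≡ 1290
1230^256 ≡ 1290^2 = 1664100 ≡ 1484
1230^512 ≡ 1484^2 = 2202256 ≡ 1334
1230^1024 ≡ 1334^2 = 1779556 ≡ 1102
1230^2048 ≡ 1102^2 = 1214404 ≡ 1512
2689 = 2048 + 512 + 128 + 1, so 1230^2689 ≡ 1512·1334·1290·1230 ≡ 3165 (mod 3407)
y^r · r^s ≡ 493·3165 = 1560345 ≡ 3346 (mod 3407)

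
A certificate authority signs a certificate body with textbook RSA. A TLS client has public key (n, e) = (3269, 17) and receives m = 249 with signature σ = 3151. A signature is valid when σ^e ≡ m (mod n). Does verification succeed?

Squares mod 3269: σ^1≡3151, σ^2≡848, σ^4≡3193, σ^8≡2507, σ^16≡2031
17 = 16 + 1, so σ^17 ≡ 2031·3151 ≡ 2248 (mod 3269)
The recovered value 2248 does not match the digest 249.

fails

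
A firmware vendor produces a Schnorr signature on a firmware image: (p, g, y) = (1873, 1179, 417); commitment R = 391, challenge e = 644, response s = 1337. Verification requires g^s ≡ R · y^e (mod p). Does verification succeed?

g^s mod p:
1179^2 = 1390041 ≡ 275
1179^4 ≡ 275^2 = 75625 ≡ 705
1179^8 ≡ 705^2 = 497025 ≡ 680
1179^16 ≡ 680^2 = 462400 ≡ 1642
1179^32 ≡ 1642^2 = 2696164 ≡ 917
1179^64 ≡ 917^2 = 840889 ≡ 1785
1179^128 ≡ 1785^2 = 3186225 ≡ 252
1179^256 ≡ 252^2 = 63504 ≡ 1695
1179^512 ≡ 1695^2 = 2873025 ≡ 1716
1179^1024 ≡ 1716^2 = 2944656 ≡ 300
1337 = 1024 + 256 + 32 + 16 + 8 + 1, so 1179^1337 ≡ 300·1695·917·1642·680·1179 ≡ 1576 (mod 1873)
R · y^e mod p:
417^2 = 173889 ≡ 1573
417^4 ≡ 1573^2 = 2474329 ≡ 96
417^8 ≡ 96^2 = 9216 ≡ 1724
417^16 ≡ 1724^2 = 2972176 ≡ 1598
417^32 ≡ 1598^2 = 2553604 ≡ 705
417^64 ≡ 705^2 = 497025 ≡ 680
417^128 ≡ 680^2 = 462400 ≡ 1642
417^256 ≡ 1642^2 = 2696164 ≡ 917
417^512 ≡ 917^2 = 840889 ≡ 1785
644 = 512 + 128 + 4, so 417^644 ≡ 1785·1642·96 ≡ 1695 (mod 1873)
391·1695 = 662745 ≡ 1576 (mod 1873)
1576 ≡ 1576 (mod 1873); signature holds.

passes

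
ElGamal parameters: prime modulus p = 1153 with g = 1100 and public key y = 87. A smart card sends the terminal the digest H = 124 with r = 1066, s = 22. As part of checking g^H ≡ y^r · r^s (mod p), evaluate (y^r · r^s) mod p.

87^2 = 7569 ≡ 651
87^4 ≡ 651^2 = 423801 ≡ 650
87^8 ≡ 650^2 = 422500 ≡ 502
87^16 ≡ 502^2 = 252004 ≡ 650
87^32 ≡ 650^2 = 422500 ≡ 502
87^64 ≡ 502^2 = 252004 ≡ 650
87^128 ≡ 650^2 = 422500 ≡ 502
87^256 ≡ 502^2 = 252004 ≡ 650
87^512 ≡ 650^2 = 422500 ≡ 502
87^1024 ≡ 502^2 = 252004 ≡ 650
1066 = 1024 + 32 + 8 + 2, so 87^1066 ≡ 650·502·502·651 ≡ 503 (mod 1153)
1066^2 = 1136356 ≡ 651
1066^4 ≡ 651^2 = 423801 ≡ 650
1066^8 ≡ 650^2 = 422500 ≡ 502
1066^16 ≡ 502^2 = 252004 ≡ 650
22 = 16 + 4 + 2, so 1066^22 ≡ 650·650·651 ≡ 503 (mod 1153)
y^r · r^s ≡ 503·503 = 253009 ≡ 502 (mod 1153)

502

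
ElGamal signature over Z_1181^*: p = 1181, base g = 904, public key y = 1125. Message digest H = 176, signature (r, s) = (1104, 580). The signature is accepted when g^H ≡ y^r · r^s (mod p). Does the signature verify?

Left side g^H mod p:
904^2 = 817216 ≡ 1145
904^4 ≡ 1145^2 = 1311025 ≡ 115
904^8 ≡ 115^2 = 13225 ≡ 234
904^16 ≡ 234^2 = 54756 ≡ 430
904^32 ≡ 430^2 = 184900 ≡ 664
904^64 ≡ 664^2 = 440896 ≡ 383
904^128 ≡ 383^2 = 146689 ≡ 245
176 = 128 + 32 + 16, so 904^176 ≡ 245·664·430 ≡ 589 (mod 1181)
Right side y^r · r^s mod p:
1125^2 = 1265625 ≡ 774
1125^4 ≡ 774^2 = 599076 ≡ 309
1125^8 ≡ 309^2 = 95481 ≡ 1001
1125^16 ≡ 1001^2 = 1002001 ≡ 513
1125^32 ≡ 513^2 = 263169 ≡ 987
1125^64 ≡ 987^2 = 974169 ≡ 1025
1125^128 ≡ 1025^2 = 1050625 ≡ 716
1125^256 ≡ 716^2 = 512656 ≡ 102
1125^512 ≡ 102^2 = 10404 ≡ 956
1125^1024 ≡ 956^2 = 913936 ≡ 1023
1104 = 1024 + 64 + 16, so 1125^1104 ≡ 1023·1025·513 ≡ 638 (mod 1181)
1104^2 = 1218816 ≡ 24
1104^4 ≡ 24^2 = 576
1104^8 ≡ 576^2 = 331776 ≡ 1096
1104^16 ≡ 1096^2 = 1201216 ≡ 139
1104^32 ≡ 139^2 = 19321 ≡ 425
1104^64 ≡ 425^2 = 180625 ≡ 1113
1104^128 ≡ 1113^2 = 1238769 ≡ 1081
1104^256 ≡ 1081^2 = 1168561 ≡ 552
1104^512 ≡ 552^2 = 304704 ≡ 6
580 = 512 + 64 + 4, so 1104^580 ≡ 6·1113·576 ≡ 11 (mod 1181)
638·11 = 7018 ≡ 1113 (mod 1181)
589 ≠ 1113, so verification fails.

does not verify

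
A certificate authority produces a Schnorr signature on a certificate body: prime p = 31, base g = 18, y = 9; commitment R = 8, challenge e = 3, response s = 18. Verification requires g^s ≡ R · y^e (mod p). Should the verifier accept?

g^s mod p:
Squares mod 31: 18^1≡18, 18^2≡14, 18^4≡10, 18^8≡7, 18^16≡18
18 = 16 + 2, so 18^18 ≡ 18·14 ≡ 4 (mod 31)
R · y^e mod p:
Squares mod 31: 9^1≡9, 9^2≡19
3 = 2 + 1, so 9^3 ≡ 19·9 ≡ 16 (mod 31)
8·16 = 128 ≡ 4 (mod 31)
4 ≡ 4 (mod 31); signature holds.

accept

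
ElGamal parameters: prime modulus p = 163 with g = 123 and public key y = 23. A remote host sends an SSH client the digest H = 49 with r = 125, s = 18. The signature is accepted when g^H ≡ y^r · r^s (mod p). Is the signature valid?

Left side g^H mod p:
123^2 = 15129 ≡ 133
123^4 ≡ 133^2 = 17689 ≡ 85
123^8 ≡ 85^2 = 7225 ≡ 53
123^16 ≡ 53^2 = 2809 ≡ 38
123^32 ≡ 38^2 = 1444 ≡ 140
49 = 32 + 16 + 1, so 123^49 ≡ 140·38·123 ≡ 78 (mod 163)
Right side y^r · r^s mod p:
23^2 = 529 ≡ 40
23^4 ≡ 40^2 = 1600 ≡ 133
23^8 ≡ 133^2 = 17689 ≡ 85
23^16 ≡ 85^2 = 7225 ≡ 53
23^32 ≡ 53^2 = 2809 ≡ 38
23^64 ≡ 38^2 = 1444 ≡ 140
125 = 64 + 32 + 16 + 8 + 4 + 1, so 23^125 ≡ 140·38·53·85·133·23 ≡ 78 (mod 163)
125^2 = 15625 ≡ 140
125^4 ≡ 140^2 = 19600 ≡ 40
125^8 ≡ 40^2 = 1600 ≡ 133
125^16 ≡ 133^2 = 17689 ≡ 85
18 = 16 + 2, so 125^18 ≡ 85·140 ≡ 1 (mod 163)
78·1 = 78 ≡ 78 (mod 163)
78 ≡ 78 (mod 163), so the signature is genuine.

valid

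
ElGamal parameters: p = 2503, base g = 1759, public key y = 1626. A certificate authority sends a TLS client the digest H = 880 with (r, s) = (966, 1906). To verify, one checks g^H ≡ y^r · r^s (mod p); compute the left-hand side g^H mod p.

656

1759^2 = 3094081 ≡ 373
1759^4 ≡ 373^2 = 139129 ≡ 1464
1759^8 ≡ 1464^2 = 2143296 ≡ 728
1759^16 ≡ 728^2 = 529984 ≡ 1851
1759^32 ≡ 1851^2 = 3426201 ≡ 2097
1759^64 ≡ 2097^2 = 4397409 ≡ 2141
1759^128 ≡ 2141^2 = 4583881 ≡ 888
1759^256 ≡ 888^2 = 788544 ≡ 99
1759^512 ≡ 99^2 = 9801 ≡ 2292
880 = 512 + 256 + 64 + 32 + 16, so 1759^880 ≡ 2292·99·2141·2097·1851 ≡ 656 (mod 2503)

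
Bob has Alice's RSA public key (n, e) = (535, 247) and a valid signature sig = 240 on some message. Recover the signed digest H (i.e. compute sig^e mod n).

525

sig^2 ≡ 240^2 = 57600 ≡ 355
sig^4 ≡ 355^2 = 126025 ≡ 300
sig^8 ≡ 300^2 = 90000 ≡ 120
sig^16 ≡ 120^2 = 14400 ≡ 490
sig^32 ≡ 490^2 = 240100 ≡ 420
sig^64 ≡ 420^2 = 176400 ≡ 385
sig^128 ≡ 385^2 = 148225 ≡ 30
247 = 128 + 64 + 32 + 16 + 4 + 2 + 1, so sig^247 ≡ 30·385·420·490·300·355·240 ≡ 525 (mod 535)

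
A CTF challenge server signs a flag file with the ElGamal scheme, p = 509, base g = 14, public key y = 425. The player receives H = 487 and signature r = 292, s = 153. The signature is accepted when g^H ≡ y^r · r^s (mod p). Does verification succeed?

Left side g^H mod p:
Squares mod 509: 14^1≡14, 14^2≡196, 14^4≡241, 14^8≡55, 14^16≡480, 14^32≡332, 14^64≡280, 14^128≡14, 14^256≡196
487 = 256 + 128 + 64 + 32 + 4 + 2 + 1, so 14^487 ≡ 196·14·280·332·241·196·14 ≡ 289 (mod 509)
Right side y^r · r^s mod p:
Squares mod 509: 425^1≡425, 425^2≡439, 425^4≡319, 425^8≡470, 425^16≡503, 425^32≡36, 425^64≡278, 425^128≡425, 425^256≡439
292 = 256 + 32 + 4, so 425^292 ≡ 439·36·319 ≡ 340 (mod 509)
Squares mod 509: 292^1≡292, 292^2≡261, 292^4≡424, 292^8≡99, 292^16≡130, 292^32≡103, 292^64≡429, 292^128≡292
153 = 128 + 16 + 8 + 1, so 292^153 ≡ 292·130·99·292 ≡ 179 (mod 509)
340·179 = 60860 ≡ 289 (mod 509)
289 ≡ 289 (mod 509), so the signature is genuine.

passes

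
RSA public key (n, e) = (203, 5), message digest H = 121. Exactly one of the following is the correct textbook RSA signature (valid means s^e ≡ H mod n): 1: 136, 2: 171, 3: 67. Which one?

Candidate 1: Squares mod 203: 136^1≡136, 136^2≡23, 136^4≡123; 5 = 4 + 1, so 136^5 ≡ 123·136 ≡ 82 (mod 203)
Candidate 2: Squares mod 203: 171^1≡171, 171^2≡9, 171^4≡81; 5 = 4 + 1, so 171^5 ≡ 81·171 ≡ 47 (mod 203)
Candidate 3: Squares mod 203: 67^1≡67, 67^2≡23, 67^4≡123; 5 = 4 + 1, so 67^5 ≡ 123·67 ≡ 121 (mod 203)
  → matches H = 121

3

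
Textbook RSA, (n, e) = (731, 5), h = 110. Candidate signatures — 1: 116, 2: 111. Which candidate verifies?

Candidate 1: Squares mod 731: 116^1≡116, 116^2≡298, 116^4≡353; 5 = 4 + 1, so 116^5 ≡ 353·116 ≡ 12 (mod 731)
Candidate 2: Squares mod 731: 111^1≡111, 111^2≡625, 111^4≡271; 5 = 4 + 1, so 111^5 ≡ 271·111 ≡ 110 (mod 731)
  → matches h = 110

2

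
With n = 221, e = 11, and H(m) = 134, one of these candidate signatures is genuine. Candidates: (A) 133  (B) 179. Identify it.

Candidate A: Squares mod 221: 133^1≡133, 133^2≡9, 133^4≡81, 133^8≡152; 11 = 8 + 2 + 1, so 133^11 ≡ 152·9·133 ≡ 61 (mod 221)
Candidate B: Squares mod 221: 179^1≡179, 179^2≡217, 179^4≡16, 179^8≡35; 11 = 8 + 2 + 1, so 179^11 ≡ 35·217·179 ≡ 134 (mod 221)
  → matches H(m) = 134

B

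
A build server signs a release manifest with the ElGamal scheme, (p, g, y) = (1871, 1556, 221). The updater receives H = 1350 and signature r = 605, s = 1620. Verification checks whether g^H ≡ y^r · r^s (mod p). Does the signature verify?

Left side g^H mod p:
Squares mod 1871: 1556^1≡1556, 1556^2≡62, 1556^4≡102, 1556^8≡1049, 1556^16≡253, 1556^32≡395, 1556^64≡732, 1556^128≡718, 1556^256≡999, 1556^512≡758, 1556^1024≡167
1350 = 1024 + 256 + 64 + 4 + 2, so 1556^1350 ≡ 167·999·732·102·62 ≡ 1304 (mod 1871)
Right side y^r · r^s mod p:
Squares mod 1871: 221^1≡221, 221^2≡195, 221^4≡605, 221^8≡1180, 221^16≡376, 221^32≡1051, 221^64≡711, 221^128≡351, 221^256≡1586, 221^512≡772
605 = 512 + 64 + 16 + 8 + 4 + 1, so 221^605 ≡ 772·711·376·1180·605·221 ≡ 1 (mod 1871)
Squares mod 1871: 605^1≡605, 605^2≡1180, 605^4≡376, 605^8≡1051, 605^16≡711, 605^32≡351, 605^64≡1586, 605^128≡772, 605^256≡1006, 605^512≡1696, 605^1024≡689
1620 = 1024 + 512 + 64 + 16 + 4, so 605^1620 ≡ 689·1696·1586·711·376 ≡ 1304 (mod 1871)
1·1304 = 1304 ≡ 1304 (mod 1871)
1304 ≡ 1304 (mod 1871), so the signature is genuine.

verifies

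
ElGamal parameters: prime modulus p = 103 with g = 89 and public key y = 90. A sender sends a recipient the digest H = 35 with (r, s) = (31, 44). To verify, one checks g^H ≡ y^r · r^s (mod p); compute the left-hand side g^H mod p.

89^2 = 7921 ≡ 93
89^4 ≡ 93^2 = 8649 ≡ 100
89^8 ≡ 100^2 = 10000 ≡ 9
89^16 ≡ 9^2 = 81
89^32 ≡ 81^2 = 6561 ≡ 72
35 = 32 + 2 + 1, so 89^35 ≡ 72·93·89 ≡ 89 (mod 103)

89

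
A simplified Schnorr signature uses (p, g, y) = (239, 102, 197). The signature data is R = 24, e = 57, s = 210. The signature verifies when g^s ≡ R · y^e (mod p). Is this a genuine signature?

genuine

g^s mod p:
102^210 mod 239 = 40
R · y^e mod p:
197^57 mod 239 = 161
24·161 = 3864 ≡ 40 (mod 239)
40 ≡ 40 (mod 239); signature holds.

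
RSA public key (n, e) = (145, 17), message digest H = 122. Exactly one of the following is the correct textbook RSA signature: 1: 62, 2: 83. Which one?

1

Candidate 1: Squares mod 145: 62^1≡62, 62^2≡74, 62^4≡111, 62^8≡141, 62^16≡16; 17 = 16 + 1, so 62^17 ≡ 16·62 ≡ 122 (mod 145)
  → matches H = 122
Candidate 2: Squares mod 145: 83^1≡83, 83^2≡74, 83^4≡111, 83^8≡141, 83^16≡16; 17 = 16 + 1, so 83^17 ≡ 16·83 ≡ 23 (mod 145)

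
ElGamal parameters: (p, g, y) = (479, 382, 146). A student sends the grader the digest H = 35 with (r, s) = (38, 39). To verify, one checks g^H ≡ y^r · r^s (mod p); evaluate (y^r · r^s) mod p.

146^2 = 21316 ≡ 240
146^4 ≡ 240^2 = 57600 ≡ 120
146^8 ≡ 120^2 = 14400 ≡ 30
146^16 ≡ 30^2 = 900 ≡ 421
146^32 ≡ 421^2 = 177241 ≡ 11
38 = 32 + 4 + 2, so 146^38 ≡ 11·120·240 ≡ 181 (mod 479)
38^2 = 1444 ≡ 7
38^4 ≡ 7^2 = 49
38^8 ≡ 49^2 = 2401 ≡ 6
38^16 ≡ 6^2 = 36
38^32 ≡ 36^2 = 1296 ≡ 338
39 = 32 + 4 + 2 + 1, so 38^39 ≡ 338·49·7·38 ≡ 129 (mod 479)
y^r · r^s ≡ 181·129 = 23349 ≡ 357 (mod 479)

357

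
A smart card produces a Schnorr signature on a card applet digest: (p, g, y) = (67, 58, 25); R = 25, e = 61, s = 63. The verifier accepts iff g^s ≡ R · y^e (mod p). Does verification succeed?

fails

g^s mod p:
58^2 = 3364 ≡ 14
58^4 ≡ 14^2 = 196 ≡ 62
58^8 ≡ 62^2 = 3844 ≡ 25
58^16 ≡ 25^2 = 625 ≡ 22
58^32 ≡ 22^2 = 484 ≡ 15
63 = 32 + 16 + 8 + 4 + 2 + 1, so 58^63 ≡ 15·22·25·62·14·58 ≡ 42 (mod 67)
R · y^e mod p:
25^2 = 625 ≡ 22
25^4 ≡ 22^2 = 484 ≡ 15
25^8 ≡ 15^2 = 225 ≡ 24
25^16 ≡ 24^2 = 576 ≡ 40
25^32 ≡ 40^2 = 1600 ≡ 59
61 = 32 + 16 + 8 + 4 + 1, so 25^61 ≡ 59·40·24·15·25 ≡ 62 (mod 67)
25·62 = 1550 ≡ 9 (mod 67)
42 ≠ 9; the check fails.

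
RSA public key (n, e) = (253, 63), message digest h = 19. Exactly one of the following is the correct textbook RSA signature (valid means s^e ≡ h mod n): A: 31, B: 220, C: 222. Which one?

C

Candidate A: Squares mod 253: 31^1≡31, 31^2≡202, 31^4≡71, 31^8≡234, 31^16≡108, 31^32≡26; 63 = 32 + 16 + 8 + 4 + 2 + 1, so 31^63 ≡ 26·108·234·71·202·31 ≡ 234 (mod 253)
Candidate B: Squares mod 253: 220^1≡220, 220^2≡77, 220^4≡110, 220^8≡209, 220^16≡165, 220^32≡154; 63 = 32 + 16 + 8 + 4 + 2 + 1, so 220^63 ≡ 154·165·209·110·77·220 ≡ 209 (mod 253)
Candidate C: Squares mod 253: 222^1≡222, 222^2≡202, 222^4≡71, 222^8≡234, 222^16≡108, 222^32≡26; 63 = 32 + 16 + 8 + 4 + 2 + 1, so 222^63 ≡ 26·108·234·71·202·222 ≡ 19 (mod 253)
  → matches h = 19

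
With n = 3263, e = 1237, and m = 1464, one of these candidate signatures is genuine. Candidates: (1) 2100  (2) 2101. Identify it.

2

Candidate 1: 2100^2 = 4410000 ≡ 1687; 2100^4 ≡ 1687^2 = 2845969 ≡ 633; 2100^8 ≡ 633^2 = 400689 ≡ 2603; 2100^16 ≡ 2603^2 = 6775609 ≡ 1621; 2100^32 ≡ 1621^2 = 2627641 ≡ 926; 2100^64 ≡ 926^2 = 857476 ≡ 2570; 2100^128 ≡ 2570^2 = 6604900 ≡ 588; 2100^256 ≡ 588^2 = 345744 ≡ 3129; 2100^512 ≡ 3129^2 = 9790641 ≡ 1641; 2100^1024 ≡ 1641^2 = 2692881 ≡ 906; 1237 = 1024 + 128 + 64 + 16 + 4 + 1, so 2100^1237 ≡ 906·588·2570·1621·633·2100 ≡ 1450 (mod 3263)
Candidate 2: 2101^2 = 4414201 ≡ 2625; 2101^4 ≡ 2625^2 = 6890625 ≡ 2432; 2101^8 ≡ 2432^2 = 5914624 ≡ 2068; 2101^16 ≡ 2068^2 = 4276624 ≡ 2094; 2101^32 ≡ 2094^2 = 4384836 ≡ 2627; 2101^64 ≡ 2627^2 = 6901129 ≡ 3147; 2101^128 ≡ 3147^2 = 9903609 ≡ 404; 2101^256 ≡ 404^2 = 163216 ≡ 66; 2101^512 ≡ 66^2 = 4356 ≡ 1093; 2101^1024 ≡ 1093^2 = 1194649 ≡ 391; 1237 = 1024 + 128 + 64 + 16 + 4 + 1, so 2101^1237 ≡ 391·404·3147·2094·2432·2101 ≡ 1464 (mod 3263)
  → matches m = 1464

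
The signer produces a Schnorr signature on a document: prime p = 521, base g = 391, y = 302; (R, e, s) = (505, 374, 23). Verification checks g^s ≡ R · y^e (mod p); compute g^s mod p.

37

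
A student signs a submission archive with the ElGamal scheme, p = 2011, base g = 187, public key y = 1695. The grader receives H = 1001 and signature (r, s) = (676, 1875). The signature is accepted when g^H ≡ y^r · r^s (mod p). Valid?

yes

Left side g^H mod p:
Squares mod 2011: 187^1≡187, 187^2≡782, 187^4≡180, 187^8≡224, 187^16≡1912, 187^32≡1757, 187^64≡164, 187^128≡753, 187^256≡1918, 187^512≡605
1001 = 512 + 256 + 128 + 64 + 32 + 8 + 1, so 187^1001 ≡ 605·1918·753·164·1757·224·187 ≡ 324 (mod 2011)
Right side y^r · r^s mod p:
Squares mod 2011: 1695^1≡1695, 1695^2≡1317, 1695^4≡1007, 1695^8≡505, 1695^16≡1639, 1695^32≡1636, 1695^64≡1866, 1695^128≡915, 1695^256≡649, 1695^512≡902
676 = 512 + 128 + 32 + 4, so 1695^676 ≡ 902·915·1636·1007 ≡ 1280 (mod 2011)
Squares mod 2011: 676^1≡676, 676^2≡479, 676^4≡187, 676^8≡782, 676^16≡180, 676^32≡224, 676^64≡1912, 676^128≡1757, 676^256≡164, 676^512≡753, 676^1024≡1918
1875 = 1024 + 512 + 256 + 64 + 16 + 2 + 1, so 676^1875 ≡ 1918·753·164·1912·180·479·676 ≡ 1188 (mod 2011)
1280·1188 = 1520640 ≡ 324 (mod 2011)
324 ≡ 324 (mod 2011), so the signature is genuine.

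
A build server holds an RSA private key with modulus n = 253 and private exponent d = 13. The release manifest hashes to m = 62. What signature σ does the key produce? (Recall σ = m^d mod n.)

m^13 mod 253 = 233

233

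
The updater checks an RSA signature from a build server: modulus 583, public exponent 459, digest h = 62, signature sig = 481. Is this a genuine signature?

sig^459 mod 583 = 62
sig^459 mod 583 = 62 matches h.

genuine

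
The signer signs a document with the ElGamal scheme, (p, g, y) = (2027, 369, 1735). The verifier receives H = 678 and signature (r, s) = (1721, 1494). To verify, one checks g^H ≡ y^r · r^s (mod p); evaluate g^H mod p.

Squares mod 2027: 369^1≡369, 369^2≡352, 369^4≡257, 369^8≡1185, 369^16≡1541, 369^32≡1064, 369^64≡1030, 369^128≡779, 369^256≡768, 369^512≡1994
678 = 512 + 128 + 32 + 4 + 2, so 369^678 ≡ 1994·779·1064·257·352 ≡ 1328 (mod 2027)

1328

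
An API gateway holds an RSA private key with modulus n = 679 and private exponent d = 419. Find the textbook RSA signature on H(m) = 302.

99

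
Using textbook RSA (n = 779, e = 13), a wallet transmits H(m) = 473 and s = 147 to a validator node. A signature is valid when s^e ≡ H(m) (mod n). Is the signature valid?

s^2 ≡ 147^2 = 21609 ≡ 576
s^4 ≡ 576^2 = 331776 ≡ 701
s^8 ≡ 701^2 = 491401 ≡ 631
13 = 8 + 4 + 1, so s^13 ≡ 631·701·147 ≡ 306 (mod 779)
s^13 mod 779 = 306, but H(m) = 473.

invalid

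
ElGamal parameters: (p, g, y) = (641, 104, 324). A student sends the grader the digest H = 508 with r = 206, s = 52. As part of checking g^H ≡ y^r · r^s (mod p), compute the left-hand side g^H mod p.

538

104^2 = 10816 ≡ 560
104^4 ≡ 560^2 = 313600 ≡ 151
104^8 ≡ 151^2 = 22801 ≡ 366
104^16 ≡ 366^2 = 133956 ≡ 628
104^32 ≡ 628^2 = 394384 ≡ 169
104^64 ≡ 169^2 = 28561 ≡ 357
104^128 ≡ 357^2 = 127449 ≡ 531
104^256 ≡ 531^2 = 281961 ≡ 562
508 = 256 + 128 + 64 + 32 + 16 + 8 + 4, so 104^508 ≡ 562·531·357·169·628·366·151 ≡ 538 (mod 641)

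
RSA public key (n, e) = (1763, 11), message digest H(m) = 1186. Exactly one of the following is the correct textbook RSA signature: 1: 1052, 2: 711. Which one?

2

Candidate 1: 1052^11 mod 1763 = 577
Candidate 2: 711^11 mod 1763 = 1186
  → matches H(m) = 1186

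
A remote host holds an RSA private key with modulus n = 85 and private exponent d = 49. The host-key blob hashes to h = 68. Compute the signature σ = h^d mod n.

h^2 ≡ 68^2 = 4624 ≡ 34
h^4 ≡ 34^2 = 1156 ≡ 51
h^8 ≡ 51^2 = 2601 ≡ 51
h^16 ≡ 51^2 = 2601 ≡ 51
h^32 ≡ 51^2 = 2601 ≡ 51
49 = 32 + 16 + 1, so h^49 ≡ 51·51·68 ≡ 68 (mod 85)

68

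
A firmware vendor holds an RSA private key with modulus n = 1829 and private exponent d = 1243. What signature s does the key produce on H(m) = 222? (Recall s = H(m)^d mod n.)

253

(H(m))^2 ≡ 222^2 = 49284 ≡ 1730
(H(m))^4 ≡ 1730^2 = 2992900 ≡ 656
(H(m))^8 ≡ 656^2 = 430336 ≡ 521
(H(m))^16 ≡ 521^2 = 271441 ≡ 749
(H(m))^32 ≡ 749^2 = 561001 ≡ 1327
(H(m))^64 ≡ 1327^2 = 1760929 ≡ 1431
(H(m))^128 ≡ 1431^2 = 2047761 ≡ 1110
(H(m))^256 ≡ 1110^2 = 1232100 ≡ 1183
(H(m))^512 ≡ 1183^2 = 1399489 ≡ 304
(H(m))^1024 ≡ 304^2 = 92416 ≡ 966
1243 = 1024 + 128 + 64 + 16 + 8 + 2 + 1, so (H(m))^1243 ≡ 966·1110·1431·749·521·1730·222 ≡ 253 (mod 1829)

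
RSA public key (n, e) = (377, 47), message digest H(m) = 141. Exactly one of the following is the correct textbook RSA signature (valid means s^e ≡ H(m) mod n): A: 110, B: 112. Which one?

Candidate A: 110^2 = 12100 ≡ 36; 110^4 ≡ 36^2 = 1296 ≡ 165; 110^8 ≡ 165^2 = 27225 ≡ 81; 110^16 ≡ 81^2 = 6561 ≡ 152; 110^32 ≡ 152^2 = 23104 ≡ 107; 47 = 32 + 8 + 4 + 2 + 1, so 110^47 ≡ 107·81·165·36·110 ≡ 141 (mod 377)
  → matches H(m) = 141
Candidate B: 112^2 = 12544 ≡ 103; 112^4 ≡ 103^2 = 10609 ≡ 53; 112^8 ≡ 53^2 = 2809 ≡ 170; 112^16 ≡ 170^2 = 28900 ≡ 248; 112^32 ≡ 248^2 = 61504 ≡ 53; 47 = 32 + 8 + 4 + 2 + 1, so 112^47 ≡ 53·170·53·103·112 ≡ 252 (mod 377)

A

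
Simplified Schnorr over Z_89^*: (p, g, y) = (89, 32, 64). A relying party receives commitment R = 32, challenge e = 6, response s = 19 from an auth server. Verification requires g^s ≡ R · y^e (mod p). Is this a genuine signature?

g^s mod p:
32^2 = 1024 ≡ 45
32^4 ≡ 45^2 = 2025 ≡ 67
32^8 ≡ 67^2 = 4489 ≡ 39
32^16 ≡ 39^2 = 1521 ≡ 8
19 = 16 + 2 + 1, so 32^19 ≡ 8·45·32 ≡ 39 (mod 89)
R · y^e mod p:
64^2 = 4096 ≡ 2
64^4 ≡ 2^2 = 4
6 = 4 + 2, so 64^6 ≡ 4·2 ≡ 8 (mod 89)
32·8 = 256 ≡ 78 (mod 89)
39 ≠ 78; the check fails.

forged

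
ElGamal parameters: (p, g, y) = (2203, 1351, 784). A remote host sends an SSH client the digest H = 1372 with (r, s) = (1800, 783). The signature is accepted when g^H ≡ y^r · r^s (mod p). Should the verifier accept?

Left side g^H mod p:
1351^2 = 1825201 ≡ 1117
1351^4 ≡ 1117^2 = 1247689 ≡ 791
1351^8 ≡ 791^2 = 625681 ≡ 29
1351^16 ≡ 29^2 = 841
1351^32 ≡ 841^2 = 707281 ≡ 118
1351^64 ≡ 118^2 = 13924 ≡ 706
1351^128 ≡ 706^2 = 498436 ≡ 558
1351^256 ≡ 558^2 = 311364 ≡ 741
1351^512 ≡ 741^2 = 549081 ≡ 534
1351^1024 ≡ 534^2 = 285156 ≡ 969
1372 = 1024 + 256 + 64 + 16 + 8 + 4, so 1351^1372 ≡ 969·741·706·841·29·791 ≡ 2182 (mod 2203)
Right side y^r · r^s mod p:
784^2 = 614656 ≡ 19
784^4 ≡ 19^2 = 361
784^8 ≡ 361^2 = 130321 ≡ 344
784^16 ≡ 344^2 = 118336 ≡ 1577
784^32 ≡ 1577^2 = 2486929 ≡ 1945
784^64 ≡ 1945^2 = 3783025 ≡ 474
784^128 ≡ 474^2 = 224676 ≡ 2173
784^256 ≡ 2173^2 = 4721929 ≡ 900
784^512 ≡ 900^2 = 810000 ≡ 1499
784^1024 ≡ 1499^2 = 2247001 ≡ 2144
1800 = 1024 + 512 + 256 + 8, so 784^1800 ≡ 2144·1499·900·344 ≡ 136 (mod 2203)
1800^2 = 3240000 ≡ 1590
1800^4 ≡ 1590^2 = 2528100 ≡ 1259
1800^8 ≡ 1259^2 = 1585081 ≡ 1124
1800^16 ≡ 1124^2 = 1263376 ≡ 1057
1800^32 ≡ 1057^2 = 1117249 ≡ 328
1800^64 ≡ 328^2 = 107584 ≡ 1840
1800^128 ≡ 1840^2 = 3385600 ≡ 1792
1800^256 ≡ 1792^2 = 3211264 ≡ 1493
1800^512 ≡ 1493^2 = 2229049 ≡ 1816
783 = 512 + 256 + 8 + 4 + 2 + 1, so 1800^783 ≡ 1816·1493·1124·1259·1590·1800 ≡ 1964 (mod 2203)
136·1964 = 267104 ≡ 541 (mod 2203)
2182 ≠ 541, so verification fails.

reject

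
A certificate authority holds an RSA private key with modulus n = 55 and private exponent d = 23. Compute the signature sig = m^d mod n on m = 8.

17

Squares mod 55: m^1≡8, m^2≡9, m^4≡26, m^8≡16, m^16≡36
23 = 16 + 4 + 2 + 1, so m^23 ≡ 36·26·9·8 ≡ 17 (mod 55)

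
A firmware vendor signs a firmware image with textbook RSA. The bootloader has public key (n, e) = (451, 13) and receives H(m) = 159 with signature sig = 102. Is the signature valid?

Squares mod 451: sig^1≡102, sig^2≡31, sig^4≡59, sig^8≡324
13 = 8 + 4 + 1, so sig^13 ≡ 324·59·102 ≡ 159 (mod 451)
Since 159 equals the digest 159, verification succeeds.

valid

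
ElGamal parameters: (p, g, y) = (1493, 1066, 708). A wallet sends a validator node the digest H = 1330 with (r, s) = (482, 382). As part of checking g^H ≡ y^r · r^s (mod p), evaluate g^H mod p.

670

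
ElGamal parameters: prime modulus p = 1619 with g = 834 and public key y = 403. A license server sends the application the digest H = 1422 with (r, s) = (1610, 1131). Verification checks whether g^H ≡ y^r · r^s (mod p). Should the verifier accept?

reject

Left side g^H mod p:
Squares mod 1619: 834^1≡834, 834^2≡1005, 834^4≡1388, 834^8≡1553, 834^16≡1118, 834^32≡56, 834^64≡1517, 834^128≡690, 834^256≡114, 834^512≡44, 834^1024≡317
1422 = 1024 + 256 + 128 + 8 + 4 + 2, so 834^1422 ≡ 317·114·690·1553·1388·1005 ≡ 1062 (mod 1619)
Right side y^r · r^s mod p:
Squares mod 1619: 403^1≡403, 403^2≡509, 403^4≡41, 403^8≡62, 403^16≡606, 403^32≡1342, 403^64≡636, 403^128≡1365, 403^256≡1375, 403^512≡1252, 403^1024≡312
1610 = 1024 + 512 + 64 + 8 + 2, so 403^1610 ≡ 312·1252·636·62·509 ≡ 1384 (mod 1619)
Squares mod 1619: 1610^1≡1610, 1610^2≡81, 1610^4≡85, 1610^8≡749, 1610^16≡827, 1610^32≡711, 1610^64≡393, 1610^128≡644, 1610^256≡272, 1610^512≡1129, 1610^1024≡488
1131 = 1024 + 64 + 32 + 8 + 2 + 1, so 1610^1131 ≡ 488·393·711·749·81·1610 ≡ 1455 (mod 1619)
1384·1455 = 2013720 ≡ 1303 (mod 1619)
1062 ≠ 1303, so verification fails.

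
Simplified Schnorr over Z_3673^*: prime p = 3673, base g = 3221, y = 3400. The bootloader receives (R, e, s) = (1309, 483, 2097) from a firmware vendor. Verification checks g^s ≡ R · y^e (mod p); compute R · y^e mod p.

2341

3400^2 = 11560000 ≡ 1069
3400^4 ≡ 1069^2 = 1142761 ≡ 458
3400^8 ≡ 458^2 = 209764 ≡ 403
3400^16 ≡ 403^2 = 162409 ≡ 797
3400^32 ≡ 797^2 = 635209 ≡ 3453
3400^64 ≡ 3453^2 = 11923209 ≡ 651
3400^128 ≡ 651^2 = 423801 ≡ 1406
3400^256 ≡ 1406^2 = 1976836 ≡ 762
483 = 256 + 128 + 64 + 32 + 2 + 1, so 3400^483 ≡ 762·1406·651·3453·1069·3400 ≡ 3021 (mod 3673)
R · y^e ≡ 1309·3021 = 3954489 ≡ 2341 (mod 3673)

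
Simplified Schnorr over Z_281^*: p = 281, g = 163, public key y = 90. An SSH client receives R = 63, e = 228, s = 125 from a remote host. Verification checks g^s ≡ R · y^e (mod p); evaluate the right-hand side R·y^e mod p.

90^2 = 8100 ≡ 232
90^4 ≡ 232^2 = 53824 ≡ 153
90^8 ≡ 153^2 = 23409 ≡ 86
90^16 ≡ 86^2 = 7396 ≡ 90
90^32 ≡ 90^2 = 8100 ≡ 232
90^64 ≡ 232^2 = 53824 ≡ 153
90^128 ≡ 153^2 = 23409 ≡ 86
228 = 128 + 64 + 32 + 4, so 90^228 ≡ 86·153·232·153 ≡ 86 (mod 281)
R · y^e ≡ 63·86 = 5418 ≡ 79 (mod 281)

79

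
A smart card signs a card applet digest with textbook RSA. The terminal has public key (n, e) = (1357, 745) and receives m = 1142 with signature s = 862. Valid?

s^745 mod 1357 = 1142
Since 1142 equals the digest 1142, verification succeeds.

yes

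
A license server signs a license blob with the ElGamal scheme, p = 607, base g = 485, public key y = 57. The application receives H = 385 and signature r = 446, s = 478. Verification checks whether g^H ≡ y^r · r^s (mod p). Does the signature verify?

does not verify

Left side g^H mod p:
485^2 = 235225 ≡ 316
485^4 ≡ 316^2 = 99856 ≡ 308
485^8 ≡ 308^2 = 94864 ≡ 172
485^16 ≡ 172^2 = 29584 ≡ 448
485^32 ≡ 448^2 = 200704 ≡ 394
485^64 ≡ 394^2 = 155236 ≡ 451
485^128 ≡ 451^2 = 203401 ≡ 56
485^256 ≡ 56^2 = 3136 ≡ 101
385 = 256 + 128 + 1, so 485^385 ≡ 101·56·485 ≡ 127 (mod 607)
Right side y^r · r^s mod p:
57^2 = 3249 ≡ 214
57^4 ≡ 214^2 = 45796 ≡ 271
57^8 ≡ 271^2 = 73441 ≡ 601
57^16 ≡ 601^2 = 361201 ≡ 36
57^32 ≡ 36^2 = 1296 ≡ 82
57^64 ≡ 82^2 = 6724 ≡ 47
57^128 ≡ 47^2 = 2209 ≡ 388
57^256 ≡ 388^2 = 150544 ≡ 8
446 = 256 + 128 + 32 + 16 + 8 + 4 + 2, so 57^446 ≡ 8·388·82·36·601·271·214 ≡ 330 (mod 607)
446^2 = 198916 ≡ 427
446^4 ≡ 427^2 = 182329 ≡ 229
446^8 ≡ 229^2 = 52441 ≡ 239
446^16 ≡ 239^2 = 57121 ≡ 63
446^32 ≡ 63^2 = 3969 ≡ 327
446^64 ≡ 327^2 = 106929 ≡ 97
446^128 ≡ 97^2 = 9409 ≡ 304
446^256 ≡ 304^2 = 92416 ≡ 152
478 = 256 + 128 + 64 + 16 + 8 + 4 + 2, so 446^478 ≡ 152·304·97·63·239·229·427 ≡ 2 (mod 607)
330·2 = 660 ≡ 53 (mod 607)
127 ≠ 53, so verification fails.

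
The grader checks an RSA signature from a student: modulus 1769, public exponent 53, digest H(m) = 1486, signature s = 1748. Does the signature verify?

Squares mod 1769: s^1≡1748, s^2≡441, s^4≡1660, s^8≡1267, s^16≡806, s^32≡413
53 = 32 + 16 + 4 + 1, so s^53 ≡ 413·806·1660·1748 ≡ 1679 (mod 1769)
s^53 mod 1769 = 1679, but H(m) = 1486.

does not verify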